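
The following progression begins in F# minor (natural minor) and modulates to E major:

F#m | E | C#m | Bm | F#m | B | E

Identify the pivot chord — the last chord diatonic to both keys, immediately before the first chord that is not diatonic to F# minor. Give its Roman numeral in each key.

F#m — i in F# minor, ii in E major

Chords diatonic to F# minor: F#m, G#dim, A, Bm, C#m, D, E.
Reading the progression, the first chord not in that set is B, so the modulation leaves F# minor there.
The chord immediately before B is F#m, which is diatonic to both keys: i in F# minor and ii in E major.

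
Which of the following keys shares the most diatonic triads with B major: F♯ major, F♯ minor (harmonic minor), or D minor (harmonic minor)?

F♯ major

Triads of B major: B (I), C♯m (ii), D♯m (iii), E (IV), F♯ (V), G♯m (vi), A♯dim (vii°).
F♯ major shares 4: B, D♯m, F♯, G♯m.
F♯ minor (harmonic minor) shares 0: none.
D minor (harmonic minor) shares 0: none.
The most common triads (4) are shared with F♯ major.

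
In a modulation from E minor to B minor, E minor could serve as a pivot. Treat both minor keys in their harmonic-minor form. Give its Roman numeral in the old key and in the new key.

The scale of E minor (harmonic minor) is E F# G A B C D#; E is degree 1, and the triad built there (E-G-B) is minor, so it is i.
The scale of B minor (harmonic minor) is B C# D E F# G A#; E is degree 4, and the triad built there (E-G-B) is minor, so it is iv.

i in E minor; iv in B minor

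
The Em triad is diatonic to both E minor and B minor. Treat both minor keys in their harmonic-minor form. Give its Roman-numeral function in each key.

i in E minor; iv in B minor

The scale of E minor (harmonic minor) is E F♯ G A B C D♯; E is degree 1, and the triad built there (E-G-B) is minor, so it is i.
The scale of B minor (harmonic minor) is B C♯ D E F♯ G A♯; E is degree 4, and the triad built there (E-G-B) is minor, so it is iv.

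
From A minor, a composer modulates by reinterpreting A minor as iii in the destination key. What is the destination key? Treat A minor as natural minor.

F major

The numeral iii denotes a minor triad on scale degree 3. With A on degree 3, the tonic of the new key is F.
Degree 3 carries a minor triad in major keys, so the destination is F major.
Check: the diatonic triads of F major are F (I), Gm (ii), Am (iii), B♭ (IV), C (V), Dm (vi), Edim (vii°) — A minor is indeed iii.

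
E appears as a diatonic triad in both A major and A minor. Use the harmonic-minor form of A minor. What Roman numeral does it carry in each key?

The scale of A major is A B C# D E F# G#; E is degree 5, and the triad built there (E-G#-B) is major, so it is V.
The scale of A minor (harmonic minor) is A B C D E F G#; E is degree 5, and the triad built there (E-G#-B) is major, so it is V.

V in A major; V in A minor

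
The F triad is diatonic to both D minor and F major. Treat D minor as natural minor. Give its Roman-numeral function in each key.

The scale of D minor (natural minor) is D E F G A Bb C; F is degree 3, and the triad built there (F-A-C) is major, so it is III.
The scale of F major is F G A Bb C D E; F is degree 1, and the triad built there (F-A-C) is major, so it is I.

III in D minor; I in F major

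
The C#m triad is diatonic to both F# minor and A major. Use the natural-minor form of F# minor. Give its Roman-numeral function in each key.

The scale of F# minor (natural minor) is F# G# A B C# D E; C# is degree 5, and the triad built there (C#-E-G#) is minor, so it is v.
The scale of A major is A B C# D E F# G#; C# is degree 3, and the triad built there (C#-E-G#) is minor, so it is iii.

v in F# minor; iii in A major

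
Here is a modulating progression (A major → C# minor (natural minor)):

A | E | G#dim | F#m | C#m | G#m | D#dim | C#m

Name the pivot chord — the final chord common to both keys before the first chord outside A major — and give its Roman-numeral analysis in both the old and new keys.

C#m — iii in A major, i in C# minor

Chords diatonic to A major: A, Bm, C#m, D, E, F#m, G#dim.
Reading the progression, the first chord not in that set is G#m, so the modulation leaves A major there.
The chord immediately before G#m is C#m, which is diatonic to both keys: iii in A major and i in C# minor.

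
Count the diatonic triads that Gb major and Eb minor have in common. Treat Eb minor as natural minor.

7

Diatonic triads of Gb major: Gb (I), Abm (ii), Bbm (iii), Cb (IV), Db (V), Ebm (vi), Fdim (vii°).
Diatonic triads of Eb minor (natural minor): Ebm (i), Fdim (ii°), Gb (III), Abm (iv), Bbm (v), Cb (VI), Db (VII).
Matching root and quality in both lists: Gb, Abm, Bbm, Cb, Db, Ebm, Fdim.
That gives 7 common triads.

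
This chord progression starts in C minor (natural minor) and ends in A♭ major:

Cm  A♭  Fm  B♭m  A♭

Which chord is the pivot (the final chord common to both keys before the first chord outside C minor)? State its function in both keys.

Chords diatonic to C minor: Cm, Ddim, E♭, Fm, Gm, A♭, B♭.
Reading the progression, the first chord not in that set is B♭m, so the modulation leaves C minor there.
The chord immediately before B♭m is Fm, which is diatonic to both keys: iv in C minor and vi in A♭ major.

Fm — iv in C minor, vi in A♭ major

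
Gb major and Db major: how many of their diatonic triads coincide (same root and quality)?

4

Diatonic triads of Gb major: Gb (I), Abm (ii), Bbm (iii), Cb (IV), Db (V), Ebm (vi), Fdim (vii°).
Diatonic triads of Db major: Db (I), Ebm (ii), Fm (iii), Gb (IV), Ab (V), Bbm (vi), Cdim (vii°).
Matching root and quality in both lists: Gb, Bbm, Db, Ebm.
That gives 4 common triads.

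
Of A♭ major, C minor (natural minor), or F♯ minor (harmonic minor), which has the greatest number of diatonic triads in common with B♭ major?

Triads of B♭ major: B♭ major (I), C minor (ii), D minor (iii), E♭ major (IV), F major (V), G minor (vi), A diminished (vii°).
A♭ major shares 2: Cm, E♭.
C minor (natural minor) shares 4: B♭, Cm, E♭, Gm.
F♯ minor (harmonic minor) shares 0: none.
The most common triads (4) are shared with C minor.

C minor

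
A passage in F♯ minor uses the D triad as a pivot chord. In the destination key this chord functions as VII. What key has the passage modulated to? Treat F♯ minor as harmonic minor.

The numeral VII denotes a major triad on scale degree 7. With D on degree 7, the tonic of the new key is E.
Degree 7 carries a major triad in natural-minor keys, so the destination is E minor.
Check: the diatonic triads of E minor (natural minor) are Em (i), F♯dim (ii°), G (III), Am (iv), Bm (v), C (VI), D (VII) — D is indeed VII.

E minor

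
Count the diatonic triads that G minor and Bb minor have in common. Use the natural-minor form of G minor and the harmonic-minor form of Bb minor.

Diatonic triads of G minor (natural minor): Gm (i), Adim (ii°), Bb (III), Cm (iv), Dm (v), Eb (VI), F (VII).
Diatonic triads of Bb minor (harmonic minor): Bbm (i), Cdim (ii°), Dbaug (III+), Ebm (iv), F (V), Gb (VI), Adim (vii°).
Matching root and quality in both lists: Adim, F.
That gives 2 common triads.

2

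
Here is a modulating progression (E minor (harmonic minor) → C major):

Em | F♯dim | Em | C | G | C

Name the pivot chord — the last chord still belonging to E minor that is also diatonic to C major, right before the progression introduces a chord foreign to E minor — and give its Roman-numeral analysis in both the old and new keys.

Chords diatonic to E minor: Em, F♯dim, Gaug, Am, B, C, D♯dim.
Reading the progression, the first chord not in that set is G, so the modulation leaves E minor there.
The chord immediately before G is C, which is diatonic to both keys: VI in E minor and I in C major.

C — VI in E minor, I in C major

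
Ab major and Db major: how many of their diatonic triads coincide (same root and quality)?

Diatonic triads of Ab major: Ab major (I), Bb minor (ii), C minor (iii), Db major (IV), Eb major (V), F minor (vi), G diminished (vii°).
Diatonic triads of Db major: Db major (I), Eb minor (ii), F minor (iii), Gb major (IV), Ab major (V), Bb minor (vi), C diminished (vii°).
Matching root and quality in both lists: Ab major, Bb minor, Db major, F minor.
That gives 4 common triads.

4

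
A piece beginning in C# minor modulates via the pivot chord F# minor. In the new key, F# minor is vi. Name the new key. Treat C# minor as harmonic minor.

A major

The numeral vi denotes a minor triad on scale degree 6. With F# on degree 6, the tonic of the new key is A.
Degree 6 carries a minor triad in major keys, so the destination is A major.
Check: the diatonic triads of A major are A (I), Bm (ii), C#m (iii), D (IV), E (V), F#m (vi), G#dim (vii°) — F# minor is indeed vi.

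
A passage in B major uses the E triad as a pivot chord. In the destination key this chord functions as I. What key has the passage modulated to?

The numeral I denotes a major triad on scale degree 1. With E on degree 1, the tonic of the new key is E.
Degree 1 carries a major triad in major keys, so the destination is E major.
Check: the diatonic triads of E major are E (I), F#m (ii), G#m (iii), A (IV), B (V), C#m (vi), D#dim (vii°) — E is indeed I.

E major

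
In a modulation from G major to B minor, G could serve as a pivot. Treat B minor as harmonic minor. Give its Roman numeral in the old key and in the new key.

I in G major; VI in B minor

The scale of G major is G A B C D E F#; G is degree 1, and the triad built there (G-B-D) is major, so it is I.
The scale of B minor (harmonic minor) is B C# D E F# G A#; G is degree 6, and the triad built there (G-B-D) is major, so it is VI.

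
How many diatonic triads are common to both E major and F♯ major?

2

Diatonic triads of E major: E major (I), F♯ minor (ii), G♯ minor (iii), A major (IV), B major (V), C♯ minor (vi), D♯ diminished (vii°).
Diatonic triads of F♯ major: F♯ major (I), G♯ minor (ii), A♯ minor (iii), B major (IV), C♯ major (V), D♯ minor (vi), E♯ diminished (vii°).
Matching root and quality in both lists: G♯ minor, B major.
That gives 2 common triads.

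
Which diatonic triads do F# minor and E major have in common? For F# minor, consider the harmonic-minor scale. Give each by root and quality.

F#m

Triads in F# minor (harmonic minor): F# minor (i), G# diminished (ii°), A augmented (III+), B minor (iv), C# major (V), D major (VI), E# diminished (vii°).
Triads in E major: E major (I), F# minor (ii), G# minor (iii), A major (IV), B major (V), C# minor (vi), D# diminished (vii°).
Shared triads with their functions: F# minor (i in F# minor, ii in E major).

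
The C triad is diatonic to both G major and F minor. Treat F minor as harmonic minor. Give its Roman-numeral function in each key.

The scale of G major is G A B C D E F#; C is degree 4, and the triad built there (C-E-G) is major, so it is IV.
The scale of F minor (harmonic minor) is F G Ab Bb C Db E; C is degree 5, and the triad built there (C-E-G) is major, so it is V.

IV in G major; V in F minor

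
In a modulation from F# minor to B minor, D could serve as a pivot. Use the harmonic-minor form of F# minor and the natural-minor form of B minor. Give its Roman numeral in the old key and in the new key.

The scale of F# minor (harmonic minor) is F# G# A B C# D E#; D is degree 6, and the triad built there (D-F#-A) is major, so it is VI.
The scale of B minor (natural minor) is B C# D E F# G A; D is degree 3, and the triad built there (D-F#-A) is major, so it is III.

VI in F# minor; III in B minor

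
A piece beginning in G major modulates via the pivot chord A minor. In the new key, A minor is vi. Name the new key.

The numeral vi denotes a minor triad on scale degree 6. With A on degree 6, the tonic of the new key is C.
Degree 6 carries a minor triad in major keys, so the destination is C major.
Check: the diatonic triads of C major are C (I), Dm (ii), Em (iii), F (IV), G (V), Am (vi), Bdim (vii°) — A minor is indeed vi.

C major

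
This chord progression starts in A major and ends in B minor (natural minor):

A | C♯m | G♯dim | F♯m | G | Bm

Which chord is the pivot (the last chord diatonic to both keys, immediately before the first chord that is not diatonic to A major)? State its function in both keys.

F♯m — vi in A major, v in B minor

Chords diatonic to A major: A, Bm, C♯m, D, E, F♯m, G♯dim.
Reading the progression, the first chord not in that set is G, so the modulation leaves A major there.
The chord immediately before G is F♯m, which is diatonic to both keys: vi in A major and v in B minor.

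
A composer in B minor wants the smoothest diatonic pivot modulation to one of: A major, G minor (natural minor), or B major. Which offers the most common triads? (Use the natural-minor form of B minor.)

Triads of B minor (natural minor): Bm (i), C#dim (ii°), D (III), Em (iv), F#m (v), G (VI), A (VII).
A major shares 4: Bm, D, F#m, A.
G minor (natural minor) shares 0: none.
B major shares 0: none.
The most common triads (4) are shared with A major.

A major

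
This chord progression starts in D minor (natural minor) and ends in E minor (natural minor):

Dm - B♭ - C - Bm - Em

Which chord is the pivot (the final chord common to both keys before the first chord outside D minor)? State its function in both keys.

C — VII in D minor, VI in E minor

Chords diatonic to D minor: Dm, Edim, F, Gm, Am, B♭, C.
Reading the progression, the first chord not in that set is Bm, so the modulation leaves D minor there.
The chord immediately before Bm is C, which is diatonic to both keys: VII in D minor and VI in E minor.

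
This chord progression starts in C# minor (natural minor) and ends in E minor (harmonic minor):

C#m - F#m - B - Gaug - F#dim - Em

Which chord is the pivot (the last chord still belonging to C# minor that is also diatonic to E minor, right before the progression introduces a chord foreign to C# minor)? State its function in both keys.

Chords diatonic to C# minor: C#m, D#dim, E, F#m, G#m, A, B.
Reading the progression, the first chord not in that set is Gaug, so the modulation leaves C# minor there.
The chord immediately before Gaug is B, which is diatonic to both keys: VII in C# minor and V in E minor.

B — VII in C# minor, V in E minor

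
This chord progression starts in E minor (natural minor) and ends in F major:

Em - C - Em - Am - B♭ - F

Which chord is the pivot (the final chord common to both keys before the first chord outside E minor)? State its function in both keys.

Am — iv in E minor, iii in F major

Chords diatonic to E minor: Em, F♯dim, G, Am, Bm, C, D.
Reading the progression, the first chord not in that set is B♭, so the modulation leaves E minor there.
The chord immediately before B♭ is Am, which is diatonic to both keys: iv in E minor and iii in F major.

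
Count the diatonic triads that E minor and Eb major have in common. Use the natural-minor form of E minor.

Diatonic triads of E minor (natural minor): Em (i), F#dim (ii°), G (III), Am (iv), Bm (v), C (VI), D (VII).
Diatonic triads of Eb major: Eb (I), Fm (ii), Gm (iii), Ab (IV), Bb (V), Cm (vi), Ddim (vii°).
No triad has the same root and quality in both keys.

0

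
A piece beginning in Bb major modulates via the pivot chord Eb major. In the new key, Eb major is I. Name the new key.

Eb major

The numeral I denotes a major triad on scale degree 1. With Eb on degree 1, the tonic of the new key is Eb.
Degree 1 carries a major triad in major keys, so the destination is Eb major.
Check: the diatonic triads of Eb major are Eb (I), Fm (ii), Gm (iii), Ab (IV), Bb (V), Cm (vi), Ddim (vii°) — Eb major is indeed I.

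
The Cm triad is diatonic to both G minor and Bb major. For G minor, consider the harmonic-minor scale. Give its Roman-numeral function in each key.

iv in G minor; ii in Bb major

The scale of G minor (harmonic minor) is G A Bb C D Eb F#; C is degree 4, and the triad built there (C-Eb-G) is minor, so it is iv.
The scale of Bb major is Bb C D Eb F G A; C is degree 2, and the triad built there (C-Eb-G) is minor, so it is ii.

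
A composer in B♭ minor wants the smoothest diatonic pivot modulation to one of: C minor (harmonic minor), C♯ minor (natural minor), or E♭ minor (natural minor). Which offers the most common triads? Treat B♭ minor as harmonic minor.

Triads of B♭ minor (harmonic minor): B♭ minor (i), C diminished (ii°), D♭ augmented (III+), E♭ minor (iv), F major (V), G♭ major (VI), A diminished (vii°).
C minor (harmonic minor) shares 0: none.
C♯ minor (natural minor) shares 0: none.
E♭ minor (natural minor) shares 3: B♭m, E♭m, G♭.
The most common triads (3) are shared with E♭ minor.

E♭ minor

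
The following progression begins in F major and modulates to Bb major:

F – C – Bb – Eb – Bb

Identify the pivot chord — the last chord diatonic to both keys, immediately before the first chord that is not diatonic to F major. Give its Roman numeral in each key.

Bb — IV in F major, I in Bb major

Chords diatonic to F major: F, Gm, Am, Bb, C, Dm, Edim.
Reading the progression, the first chord not in that set is Eb, so the modulation leaves F major there.
The chord immediately before Eb is Bb, which is diatonic to both keys: IV in F major and I in Bb major.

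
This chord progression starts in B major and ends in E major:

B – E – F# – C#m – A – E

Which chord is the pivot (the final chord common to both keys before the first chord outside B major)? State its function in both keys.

Chords diatonic to B major: B, C#m, D#m, E, F#, G#m, A#dim.
Reading the progression, the first chord not in that set is A, so the modulation leaves B major there.
The chord immediately before A is C#m, which is diatonic to both keys: ii in B major and vi in E major.

C#m — ii in B major, vi in E major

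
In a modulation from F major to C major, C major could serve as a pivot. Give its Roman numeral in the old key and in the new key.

The scale of F major is F G A Bb C D E; C is degree 5, and the triad built there (C-E-G) is major, so it is V.
The scale of C major is C D E F G A B; C is degree 1, and the triad built there (C-E-G) is major, so it is I.

V in F major; I in C major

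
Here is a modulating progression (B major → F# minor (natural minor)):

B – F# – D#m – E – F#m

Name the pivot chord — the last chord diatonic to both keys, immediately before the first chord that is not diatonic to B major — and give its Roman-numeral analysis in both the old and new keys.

Chords diatonic to B major: B, C#m, D#m, E, F#, G#m, A#dim.
Reading the progression, the first chord not in that set is F#m, so the modulation leaves B major there.
The chord immediately before F#m is E, which is diatonic to both keys: IV in B major and VII in F# minor.

E — IV in B major, VII in F# minor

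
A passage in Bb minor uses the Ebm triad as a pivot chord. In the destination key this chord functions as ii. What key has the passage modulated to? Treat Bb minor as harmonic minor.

Db major

The numeral ii denotes a minor triad on scale degree 2. With Eb on degree 2, the tonic of the new key is Db.
Degree 2 carries a minor triad in major keys, so the destination is Db major.
Check: the diatonic triads of Db major are Db (I), Ebm (ii), Fm (iii), Gb (IV), Ab (V), Bbm (vi), Cdim (vii°) — Ebm is indeed ii.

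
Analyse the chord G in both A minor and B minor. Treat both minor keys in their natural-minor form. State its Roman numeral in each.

The scale of A minor (natural minor) is A B C D E F G; G is degree 7, and the triad built there (G-B-D) is major, so it is VII.
The scale of B minor (natural minor) is B C# D E F# G A; G is degree 6, and the triad built there (G-B-D) is major, so it is VI.

VII in A minor; VI in B minor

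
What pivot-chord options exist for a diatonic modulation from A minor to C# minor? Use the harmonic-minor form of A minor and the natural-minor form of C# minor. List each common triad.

Triads in A minor (harmonic minor): Am (i), Bdim (ii°), Caug (III+), Dm (iv), E (V), F (VI), G#dim (vii°).
Triads in C# minor (natural minor): C#m (i), D#dim (ii°), E (III), F#m (iv), G#m (v), A (VI), B (VII).
Shared triads with their functions: E (V in A minor, III in C# minor).

E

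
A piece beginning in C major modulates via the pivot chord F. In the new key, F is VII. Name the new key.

The numeral VII denotes a major triad on scale degree 7. With F on degree 7, the tonic of the new key is G.
Degree 7 carries a major triad in natural-minor keys, so the destination is G minor.
Check: the diatonic triads of G minor (natural minor) are Gm (i), Adim (ii°), Bb (III), Cm (iv), Dm (v), Eb (VI), F (VII) — F is indeed VII.

G minor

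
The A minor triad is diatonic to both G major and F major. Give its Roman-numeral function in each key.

ii in G major; iii in F major

The scale of G major is G A B C D E F#; A is degree 2, and the triad built there (A-C-E) is minor, so it is ii.
The scale of F major is F G A Bb C D E; A is degree 3, and the triad built there (A-C-E) is minor, so it is iii.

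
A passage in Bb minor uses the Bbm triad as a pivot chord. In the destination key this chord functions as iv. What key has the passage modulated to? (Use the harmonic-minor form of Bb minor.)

F minor

The numeral iv denotes a minor triad on scale degree 4. With Bb on degree 4, the tonic of the new key is F.
Degree 4 carries a minor triad in minor keys, so the destination is F minor.
Check: the diatonic triads of F minor (natural minor) are Fm (i), Gdim (ii°), Ab (III), Bbm (iv), Cm (v), Db (VI), Eb (VII) — Bbm is indeed iv.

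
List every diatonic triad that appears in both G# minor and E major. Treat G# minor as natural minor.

G#m, B, C#m, E

Triads in G# minor (natural minor): G#m (i), A#dim (ii°), B (III), C#m (iv), D#m (v), E (VI), F# (VII).
Triads in E major: E (I), F#m (ii), G#m (iii), A (IV), B (V), C#m (vi), D#dim (vii°).
Shared triads with their functions: G#m (i in G# minor, iii in E major); B (III in G# minor, V in E major); C#m (iv in G# minor, vi in E major); E (VI in G# minor, I in E major).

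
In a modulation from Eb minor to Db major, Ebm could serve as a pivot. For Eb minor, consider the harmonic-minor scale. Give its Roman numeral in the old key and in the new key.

The scale of Eb minor (harmonic minor) is Eb F Gb Ab Bb Cb D; Eb is degree 1, and the triad built there (Eb-Gb-Bb) is minor, so it is i.
The scale of Db major is Db Eb F Gb Ab Bb C; Eb is degree 2, and the triad built there (Eb-Gb-Bb) is minor, so it is ii.

i in Eb minor; ii in Db major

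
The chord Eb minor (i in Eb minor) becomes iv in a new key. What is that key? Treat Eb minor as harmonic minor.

The numeral iv denotes a minor triad on scale degree 4. With Eb on degree 4, the tonic of the new key is Bb.
Degree 4 carries a minor triad in minor keys, so the destination is Bb minor.
Check: the diatonic triads of Bb minor (natural minor) are Bbm (i), Cdim (ii°), Db (III), Ebm (iv), Fm (v), Gb (VI), Ab (VII) — Eb minor is indeed iv.

Bb minor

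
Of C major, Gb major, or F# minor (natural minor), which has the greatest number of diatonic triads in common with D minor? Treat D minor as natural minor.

Triads of D minor (natural minor): Dm (i), Edim (ii°), F (III), Gm (iv), Am (v), Bb (VI), C (VII).
C major shares 4: Dm, F, Am, C.
Gb major shares 0: none.
F# minor (natural minor) shares 0: none.
The most common triads (4) are shared with C major.

C major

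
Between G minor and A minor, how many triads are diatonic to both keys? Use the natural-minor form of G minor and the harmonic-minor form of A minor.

2

Diatonic triads of G minor (natural minor): Gm (i), Adim (ii°), B♭ (III), Cm (iv), Dm (v), E♭ (VI), F (VII).
Diatonic triads of A minor (harmonic minor): Am (i), Bdim (ii°), Caug (III+), Dm (iv), E (V), F (VI), G♯dim (vii°).
Matching root and quality in both lists: Dm, F.
That gives 2 common triads.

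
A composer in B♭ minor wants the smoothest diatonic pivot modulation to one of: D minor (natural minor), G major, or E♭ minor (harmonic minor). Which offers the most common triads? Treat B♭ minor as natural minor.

E♭ minor

Triads of B♭ minor (natural minor): B♭ minor (i), C diminished (ii°), D♭ major (III), E♭ minor (iv), F minor (v), G♭ major (VI), A♭ major (VII).
D minor (natural minor) shares 0: none.
G major shares 0: none.
E♭ minor (harmonic minor) shares 1: E♭m.
The most common triads (1) are shared with E♭ minor.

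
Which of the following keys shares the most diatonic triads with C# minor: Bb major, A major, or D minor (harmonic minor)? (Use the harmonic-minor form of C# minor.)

Triads of C# minor (harmonic minor): C#m (i), D#dim (ii°), Eaug (III+), F#m (iv), G# (V), A (VI), B#dim (vii°).
Bb major shares 0: none.
A major shares 3: C#m, F#m, A.
D minor (harmonic minor) shares 1: A.
The most common triads (3) are shared with A major.

A major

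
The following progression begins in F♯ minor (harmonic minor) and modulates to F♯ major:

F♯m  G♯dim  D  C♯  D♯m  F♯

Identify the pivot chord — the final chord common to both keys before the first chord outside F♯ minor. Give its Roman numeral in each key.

C♯ — V in F♯ minor, V in F♯ major

Chords diatonic to F♯ minor: F♯m, G♯dim, Aaug, Bm, C♯, D, E♯dim.
Reading the progression, the first chord not in that set is D♯m, so the modulation leaves F♯ minor there.
The chord immediately before D♯m is C♯, which is diatonic to both keys: V in F♯ minor and V in F♯ major.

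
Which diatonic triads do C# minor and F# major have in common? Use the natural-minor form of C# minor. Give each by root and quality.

G#m, B

Triads in C# minor (natural minor): C#m (i), D#dim (ii°), E (III), F#m (iv), G#m (v), A (VI), B (VII).
Triads in F# major: F# (I), G#m (ii), A#m (iii), B (IV), C# (V), D#m (vi), E#dim (vii°).
Shared triads with their functions: G#m (v in C# minor, ii in F# major); B (VII in C# minor, IV in F# major).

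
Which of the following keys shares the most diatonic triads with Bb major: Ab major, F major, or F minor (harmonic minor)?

F major

Triads of Bb major: Bb major (I), C minor (ii), D minor (iii), Eb major (IV), F major (V), G minor (vi), A diminished (vii°).
Ab major shares 2: Cm, Eb.
F major shares 4: Bb, Dm, F, Gm.
F minor (harmonic minor) shares 0: none.
The most common triads (4) are shared with F major.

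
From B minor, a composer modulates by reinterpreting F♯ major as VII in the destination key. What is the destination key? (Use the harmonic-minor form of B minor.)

G♯ minor

The numeral VII denotes a major triad on scale degree 7. With F♯ on degree 7, the tonic of the new key is G♯.
Degree 7 carries a major triad in natural-minor keys, so the destination is G♯ minor.
Check: the diatonic triads of G♯ minor (natural minor) are G♯m (i), A♯dim (ii°), B (III), C♯m (iv), D♯m (v), E (VI), F♯ (VII) — F♯ major is indeed VII.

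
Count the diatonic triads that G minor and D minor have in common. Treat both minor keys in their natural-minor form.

Diatonic triads of G minor (natural minor): Gm (i), Adim (ii°), Bb (III), Cm (iv), Dm (v), Eb (VI), F (VII).
Diatonic triads of D minor (natural minor): Dm (i), Edim (ii°), F (III), Gm (iv), Am (v), Bb (VI), C (VII).
Matching root and quality in both lists: Gm, Bb, Dm, F.
That gives 4 common triads.

4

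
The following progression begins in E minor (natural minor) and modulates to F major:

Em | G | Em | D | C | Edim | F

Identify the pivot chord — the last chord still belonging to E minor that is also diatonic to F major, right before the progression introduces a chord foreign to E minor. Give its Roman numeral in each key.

C — VI in E minor, V in F major

Chords diatonic to E minor: Em, F#dim, G, Am, Bm, C, D.
Reading the progression, the first chord not in that set is Edim, so the modulation leaves E minor there.
The chord immediately before Edim is C, which is diatonic to both keys: VI in E minor and V in F major.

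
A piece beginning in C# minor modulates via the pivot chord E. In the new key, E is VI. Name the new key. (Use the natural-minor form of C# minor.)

G# minor

The numeral VI denotes a major triad on scale degree 6. With E on degree 6, the tonic of the new key is G#.
Degree 6 carries a major triad in minor keys, so the destination is G# minor.
Check: the diatonic triads of G# minor (natural minor) are G#m (i), A#dim (ii°), B (III), C#m (iv), D#m (v), E (VI), F# (VII) — E is indeed VI.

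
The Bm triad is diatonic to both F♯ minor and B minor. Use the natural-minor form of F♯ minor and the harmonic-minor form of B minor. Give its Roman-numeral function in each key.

iv in F♯ minor; i in B minor

The scale of F♯ minor (natural minor) is F♯ G♯ A B C♯ D E; B is degree 4, and the triad built there (B-D-F♯) is minor, so it is iv.
The scale of B minor (harmonic minor) is B C♯ D E F♯ G A♯; B is degree 1, and the triad built there (B-D-F♯) is minor, so it is i.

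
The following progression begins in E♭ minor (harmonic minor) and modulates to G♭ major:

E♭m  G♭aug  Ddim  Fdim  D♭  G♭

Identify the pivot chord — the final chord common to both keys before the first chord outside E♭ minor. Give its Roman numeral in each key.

Fdim — ii° in E♭ minor, vii° in G♭ major

Chords diatonic to E♭ minor: E♭m, Fdim, G♭aug, A♭m, B♭, C♭, Ddim.
Reading the progression, the first chord not in that set is D♭, so the modulation leaves E♭ minor there.
The chord immediately before D♭ is Fdim, which is diatonic to both keys: ii° in E♭ minor and vii° in G♭ major.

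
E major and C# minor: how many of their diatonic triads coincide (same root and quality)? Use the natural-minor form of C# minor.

Diatonic triads of E major: E major (I), F# minor (ii), G# minor (iii), A major (IV), B major (V), C# minor (vi), D# diminished (vii°).
Diatonic triads of C# minor (natural minor): C# minor (i), D# diminished (ii°), E major (III), F# minor (iv), G# minor (v), A major (VI), B major (VII).
Matching root and quality in both lists: E major, F# minor, G# minor, A major, B major, C# minor, D# diminished.
That gives 7 common triads.

7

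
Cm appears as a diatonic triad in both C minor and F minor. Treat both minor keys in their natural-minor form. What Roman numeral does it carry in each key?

The scale of C minor (natural minor) is C D Eb F G Ab Bb; C is degree 1, and the triad built there (C-Eb-G) is minor, so it is i.
The scale of F minor (natural minor) is F G Ab Bb C Db Eb; C is degree 5, and the triad built there (C-Eb-G) is minor, so it is v.

i in C minor; v in F minor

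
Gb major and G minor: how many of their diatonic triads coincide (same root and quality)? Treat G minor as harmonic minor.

Diatonic triads of Gb major: Gb major (I), Ab minor (ii), Bb minor (iii), Cb major (IV), Db major (V), Eb minor (vi), F diminished (vii°).
Diatonic triads of G minor (harmonic minor): G minor (i), A diminished (ii°), Bb augmented (III+), C minor (iv), D major (V), Eb major (VI), F# diminished (vii°).
No triad has the same root and quality in both keys.

0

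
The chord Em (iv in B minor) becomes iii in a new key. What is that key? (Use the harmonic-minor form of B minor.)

The numeral iii denotes a minor triad on scale degree 3. With E on degree 3, the tonic of the new key is C.
Degree 3 carries a minor triad in major keys, so the destination is C major.
Check: the diatonic triads of C major are C (I), Dm (ii), Em (iii), F (IV), G (V), Am (vi), Bdim (vii°) — Em is indeed iii.

C major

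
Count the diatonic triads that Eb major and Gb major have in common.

0

Diatonic triads of Eb major: Eb (I), Fm (ii), Gm (iii), Ab (IV), Bb (V), Cm (vi), Ddim (vii°).
Diatonic triads of Gb major: Gb (I), Abm (ii), Bbm (iii), Cb (IV), Db (V), Ebm (vi), Fdim (vii°).
No triad has the same root and quality in both keys.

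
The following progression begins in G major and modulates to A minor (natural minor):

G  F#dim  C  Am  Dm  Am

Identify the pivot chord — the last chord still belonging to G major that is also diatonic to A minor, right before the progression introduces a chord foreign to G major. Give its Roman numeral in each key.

Chords diatonic to G major: G, Am, Bm, C, D, Em, F#dim.
Reading the progression, the first chord not in that set is Dm, so the modulation leaves G major there.
The chord immediately before Dm is Am, which is diatonic to both keys: ii in G major and i in A minor.

Am — ii in G major, i in A minor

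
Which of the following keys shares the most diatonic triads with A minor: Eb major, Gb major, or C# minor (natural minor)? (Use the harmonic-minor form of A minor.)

C# minor

Triads of A minor (harmonic minor): A minor (i), B diminished (ii°), C augmented (III+), D minor (iv), E major (V), F major (VI), G# diminished (vii°).
Eb major shares 0: none.
Gb major shares 0: none.
C# minor (natural minor) shares 1: E.
The most common triads (1) are shared with C# minor.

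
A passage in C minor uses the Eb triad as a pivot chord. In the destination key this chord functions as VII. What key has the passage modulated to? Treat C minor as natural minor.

F minor

The numeral VII denotes a major triad on scale degree 7. With Eb on degree 7, the tonic of the new key is F.
Degree 7 carries a major triad in natural-minor keys, so the destination is F minor.
Check: the diatonic triads of F minor (natural minor) are Fm (i), Gdim (ii°), Ab (III), Bbm (iv), Cm (v), Db (VI), Eb (VII) — Eb is indeed VII.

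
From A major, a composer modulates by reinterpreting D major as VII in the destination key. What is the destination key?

The numeral VII denotes a major triad on scale degree 7. With D on degree 7, the tonic of the new key is E.
Degree 7 carries a major triad in natural-minor keys, so the destination is E minor.
Check: the diatonic triads of E minor (natural minor) are Em (i), F#dim (ii°), G (III), Am (iv), Bm (v), C (VI), D (VII) — D major is indeed VII.

E minor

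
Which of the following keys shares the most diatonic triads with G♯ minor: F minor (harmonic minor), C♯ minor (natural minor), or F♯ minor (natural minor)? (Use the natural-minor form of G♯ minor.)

Triads of G♯ minor (natural minor): G♯m (i), A♯dim (ii°), B (III), C♯m (iv), D♯m (v), E (VI), F♯ (VII).
F minor (harmonic minor) shares 0: none.
C♯ minor (natural minor) shares 4: G♯m, B, C♯m, E.
F♯ minor (natural minor) shares 2: C♯m, E.
The most common triads (4) are shared with C♯ minor.

C♯ minor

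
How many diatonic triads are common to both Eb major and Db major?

2

Diatonic triads of Eb major: Eb major (I), F minor (ii), G minor (iii), Ab major (IV), Bb major (V), C minor (vi), D diminished (vii°).
Diatonic triads of Db major: Db major (I), Eb minor (ii), F minor (iii), Gb major (IV), Ab major (V), Bb minor (vi), C diminished (vii°).
Matching root and quality in both lists: F minor, Ab major.
That gives 2 common triads.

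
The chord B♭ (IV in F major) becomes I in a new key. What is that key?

The numeral I denotes a major triad on scale degree 1. With B♭ on degree 1, the tonic of the new key is B♭.
Degree 1 carries a major triad in major keys, so the destination is B♭ major.
Check: the diatonic triads of B♭ major are B♭ (I), Cm (ii), Dm (iii), E♭ (IV), F (V), Gm (vi), Adim (vii°) — B♭ is indeed I.

B♭ major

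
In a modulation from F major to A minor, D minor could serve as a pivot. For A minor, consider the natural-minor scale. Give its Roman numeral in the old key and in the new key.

The scale of F major is F G A Bb C D E; D is degree 6, and the triad built there (D-F-A) is minor, so it is vi.
The scale of A minor (natural minor) is A B C D E F G; D is degree 4, and the triad built there (D-F-A) is minor, so it is iv.

vi in F major; iv in A minor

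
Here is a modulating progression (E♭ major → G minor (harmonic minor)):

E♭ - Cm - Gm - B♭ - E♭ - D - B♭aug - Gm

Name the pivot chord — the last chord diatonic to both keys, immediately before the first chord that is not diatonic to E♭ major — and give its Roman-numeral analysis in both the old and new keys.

Chords diatonic to E♭ major: E♭, Fm, Gm, A♭, B♭, Cm, Ddim.
Reading the progression, the first chord not in that set is D, so the modulation leaves E♭ major there.
The chord immediately before D is E♭, which is diatonic to both keys: I in E♭ major and VI in G minor.

E♭ — I in E♭ major, VI in G minor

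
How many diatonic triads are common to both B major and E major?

Diatonic triads of B major: B (I), C♯m (ii), D♯m (iii), E (IV), F♯ (V), G♯m (vi), A♯dim (vii°).
Diatonic triads of E major: E (I), F♯m (ii), G♯m (iii), A (IV), B (V), C♯m (vi), D♯dim (vii°).
Matching root and quality in both lists: B, C♯m, E, G♯m.
That gives 4 common triads.

4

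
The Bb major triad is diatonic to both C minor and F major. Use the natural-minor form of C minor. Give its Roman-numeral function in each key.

The scale of C minor (natural minor) is C D Eb F G Ab Bb; Bb is degree 7, and the triad built there (Bb-D-F) is major, so it is VII.
The scale of F major is F G A Bb C D E; Bb is degree 4, and the triad built there (Bb-D-F) is major, so it is IV.

VII in C minor; IV in F major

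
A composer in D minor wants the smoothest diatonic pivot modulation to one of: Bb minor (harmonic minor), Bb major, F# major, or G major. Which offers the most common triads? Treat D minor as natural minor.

Bb major

Triads of D minor (natural minor): Dm (i), Edim (ii°), F (III), Gm (iv), Am (v), Bb (VI), C (VII).
Bb minor (harmonic minor) shares 1: F.
Bb major shares 4: Dm, F, Gm, Bb.
F# major shares 0: none.
G major shares 2: Am, C.
The most common triads (4) are shared with Bb major.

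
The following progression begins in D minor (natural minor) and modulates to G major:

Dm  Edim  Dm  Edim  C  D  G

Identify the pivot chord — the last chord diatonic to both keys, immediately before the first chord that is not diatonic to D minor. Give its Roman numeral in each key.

Chords diatonic to D minor: Dm, Edim, F, Gm, Am, B♭, C.
Reading the progression, the first chord not in that set is D, so the modulation leaves D minor there.
The chord immediately before D is C, which is diatonic to both keys: VII in D minor and IV in G major.

C — VII in D minor, IV in G major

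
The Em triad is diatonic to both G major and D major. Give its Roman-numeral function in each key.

The scale of G major is G A B C D E F#; E is degree 6, and the triad built there (E-G-B) is minor, so it is vi.
The scale of D major is D E F# G A B C#; E is degree 2, and the triad built there (E-G-B) is minor, so it is ii.

vi in G major; ii in D major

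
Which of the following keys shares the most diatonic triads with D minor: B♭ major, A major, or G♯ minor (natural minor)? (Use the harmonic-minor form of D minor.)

B♭ major

Triads of D minor (harmonic minor): D minor (i), E diminished (ii°), F augmented (III+), G minor (iv), A major (V), B♭ major (VI), C♯ diminished (vii°).
B♭ major shares 3: Dm, Gm, B♭.
A major shares 1: A.
G♯ minor (natural minor) shares 0: none.
The most common triads (3) are shared with B♭ major.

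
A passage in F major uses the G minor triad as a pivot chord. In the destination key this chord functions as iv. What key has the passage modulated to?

The numeral iv denotes a minor triad on scale degree 4. With G on degree 4, the tonic of the new key is D.
Degree 4 carries a minor triad in minor keys, so the destination is D minor.
Check: the diatonic triads of D minor (natural minor) are Dm (i), Edim (ii°), F (III), Gm (iv), Am (v), B♭ (VI), C (VII) — G minor is indeed iv.

D minor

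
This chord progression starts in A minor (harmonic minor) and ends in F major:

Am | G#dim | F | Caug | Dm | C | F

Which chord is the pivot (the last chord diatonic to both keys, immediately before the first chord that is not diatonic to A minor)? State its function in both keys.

Dm — iv in A minor, vi in F major

Chords diatonic to A minor: Am, Bdim, Caug, Dm, E, F, G#dim.
Reading the progression, the first chord not in that set is C, so the modulation leaves A minor there.
The chord immediately before C is Dm, which is diatonic to both keys: iv in A minor and vi in F major.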